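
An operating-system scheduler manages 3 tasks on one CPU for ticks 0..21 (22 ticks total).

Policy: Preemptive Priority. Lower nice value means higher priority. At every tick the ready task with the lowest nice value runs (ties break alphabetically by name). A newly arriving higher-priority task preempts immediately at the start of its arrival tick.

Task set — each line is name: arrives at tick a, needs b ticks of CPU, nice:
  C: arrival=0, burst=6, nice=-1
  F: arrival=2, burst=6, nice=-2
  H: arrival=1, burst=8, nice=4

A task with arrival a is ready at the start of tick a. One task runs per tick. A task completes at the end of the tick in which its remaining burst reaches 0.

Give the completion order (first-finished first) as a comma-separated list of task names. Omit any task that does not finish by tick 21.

t=0: ready={C} → run C
t=1: ready={C,H} → run C
t=2: ready={C,F,H} → run F
t=3: ready={C,F,H} → run F
t=4: ready={C,F,H} → run F
t=5: ready={C,F,H} → run F
t=6: ready={C,F,H} → run F
t=7: ready={C,F,H} → run F
t=8: ready={C,H} → run C
t=9: ready={C,H} → run C
t=10: ready={C,H} → run C
t=11: ready={C,H} → run C
t=12: ready={H} → run H
t=13: ready={H} → run H
t=14: ready={H} → run H
t=15: ready={H} → run H
t=16: ready={H} → run H
t=17: ready={H} → run H
t=18: ready={H} → run H
t=19: ready={H} → run H
t=20: (idle)
t=21: (idle)

completion order = F, C, H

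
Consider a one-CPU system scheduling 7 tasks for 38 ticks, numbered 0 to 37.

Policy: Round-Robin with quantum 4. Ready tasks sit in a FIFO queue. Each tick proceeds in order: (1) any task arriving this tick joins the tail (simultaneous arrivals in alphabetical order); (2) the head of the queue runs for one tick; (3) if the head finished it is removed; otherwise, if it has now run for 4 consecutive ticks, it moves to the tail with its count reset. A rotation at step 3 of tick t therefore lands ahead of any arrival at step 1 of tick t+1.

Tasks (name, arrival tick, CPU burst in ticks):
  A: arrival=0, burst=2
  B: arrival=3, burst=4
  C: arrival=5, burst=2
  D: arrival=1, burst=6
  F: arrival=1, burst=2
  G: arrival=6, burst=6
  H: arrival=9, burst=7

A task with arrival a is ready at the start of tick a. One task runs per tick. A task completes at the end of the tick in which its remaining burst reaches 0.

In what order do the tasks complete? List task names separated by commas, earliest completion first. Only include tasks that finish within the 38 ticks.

t=0: queue=[A] q_used=0 → run A
t=1: queue=[A,D,F] q_used=1 → run A
t=2: queue=[D,F] q_used=0 → run D
t=3: queue=[D,F,B] q_used=1 → run D
t=4: queue=[D,F,B] q_used=2 → run D
t=5: queue=[D,F,B,C] q_used=3 → run D
t=6: queue=[F,B,C,D,G] q_used=0 → run F
t=7: queue=[F,B,C,D,G] q_used=1 → run F
t=8: queue=[B,C,D,G] q_used=0 → run B
t=9: queue=[B,C,D,G,H] q_used=1 → run B
t=10: queue=[B,C,D,G,H] q_used=2 → run B
t=11: queue=[B,C,D,G,H] q_used=3 → run B
t=12: queue=[C,D,G,H] q_used=0 → run C
t=13: queue=[C,D,G,H] q_used=1 → run C
t=14: queue=[D,G,H] q_used=0 → run D
t=15: queue=[D,G,H] q_used=1 → run D
t=16: queue=[G,H] q_used=0 → run G
t=17: queue=[G,H] q_used=1 → run G
t=18: queue=[G,H] q_used=2 → run G
t=19: queue=[G,H] q_used=3 → run G
t=20: queue=[H,G] q_used=0 → run H
t=21: queue=[H,G] q_used=1 → run H
t=22: queue=[H,G] q_used=2 → run H
t=23: queue=[H,G] q_used=3 → run H
t=24: queue=[G,H] q_used=0 → run G
t=25: queue=[G,H] q_used=1 → run G
t=26: queue=[H] q_used=0 → run H
t=27: queue=[H] q_used=1 → run H
t=28: queue=[H] q_used=2 → run H
t=29: (idle)
t=30: (idle)
t=31: (idle)
t=32: (idle)
t=33: (idle)
t=34: (idle)
t=35: (idle)
t=36: (idle)
t=37: (idle)

completion order = A, F, B, C, D, G, H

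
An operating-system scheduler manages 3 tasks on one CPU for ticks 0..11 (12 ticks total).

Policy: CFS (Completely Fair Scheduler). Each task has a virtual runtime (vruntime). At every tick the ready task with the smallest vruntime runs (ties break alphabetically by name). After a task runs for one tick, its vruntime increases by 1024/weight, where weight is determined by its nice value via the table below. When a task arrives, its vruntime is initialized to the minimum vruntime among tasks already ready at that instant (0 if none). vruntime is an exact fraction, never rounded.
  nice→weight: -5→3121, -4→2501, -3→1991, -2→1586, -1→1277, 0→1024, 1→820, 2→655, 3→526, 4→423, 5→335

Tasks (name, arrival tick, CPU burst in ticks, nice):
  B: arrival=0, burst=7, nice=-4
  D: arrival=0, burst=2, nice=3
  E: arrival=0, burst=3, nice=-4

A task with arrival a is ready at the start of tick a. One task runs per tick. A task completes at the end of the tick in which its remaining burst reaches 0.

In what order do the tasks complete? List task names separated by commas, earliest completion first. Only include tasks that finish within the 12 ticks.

t=0: vr[B=0 D=0 E=0] → run B
t=1: vr[B=1024/2501 D=0 E=0] → run D
t=2: vr[B=1024/2501 D=512/263 E=0] → run E
t=3: vr[B=1024/2501 D=512/263 E=1024/2501] → run B
t=4: vr[B=2048/2501 D=512/263 E=1024/2501] → run E
t=5: vr[B=2048/2501 D=512/263 E=2048/2501] → run B
t=6: vr[B=3072/2501 D=512/263 E=2048/2501] → run E
t=7: vr[B=3072/2501 D=512/263] → run B
t=8: vr[B=4096/2501 D=512/263] → run B
t=9: vr[B=5120/2501 D=512/263] → run D
t=10: vr[B=5120/2501] → run B
t=11: vr[B=6144/2501] → run B

completion order = E, D, B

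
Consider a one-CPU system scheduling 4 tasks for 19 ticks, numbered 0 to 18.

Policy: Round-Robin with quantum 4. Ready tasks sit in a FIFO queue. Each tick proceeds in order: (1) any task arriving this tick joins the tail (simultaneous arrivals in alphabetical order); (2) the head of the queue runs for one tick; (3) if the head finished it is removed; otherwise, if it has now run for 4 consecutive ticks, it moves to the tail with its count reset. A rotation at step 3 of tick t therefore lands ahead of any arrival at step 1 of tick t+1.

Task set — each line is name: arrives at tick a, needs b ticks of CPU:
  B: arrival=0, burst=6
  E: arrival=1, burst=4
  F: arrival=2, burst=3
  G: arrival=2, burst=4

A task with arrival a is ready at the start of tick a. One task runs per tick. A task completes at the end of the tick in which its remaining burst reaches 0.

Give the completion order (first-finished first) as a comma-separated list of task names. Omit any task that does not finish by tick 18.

t=0: queue=[B] q_used=0 → run B
t=1: queue=[B,E] q_used=1 → run B
t=2: queue=[B,E,F,G] q_used=2 → run B
t=3: queue=[B,E,F,G] q_used=3 → run B
t=4: queue=[E,F,G,B] q_used=0 → run E
t=5: queue=[E,F,G,B] q_used=1 → run E
t=6: queue=[E,F,G,B] q_used=2 → run E
t=7: queue=[E,F,G,B] q_used=3 → run E
t=8: queue=[F,G,B] q_used=0 → run F
t=9: queue=[F,G,B] q_used=1 → run F
t=10: queue=[F,G,B] q_used=2 → run F
t=11: queue=[G,B] q_used=0 → run G
t=12: queue=[G,B] q_used=1 → run G
t=13: queue=[G,B] q_used=2 → run G
t=14: queue=[G,B] q_used=3 → run G
t=15: queue=[B] q_used=0 → run B
t=16: queue=[B] q_used=1 → run B
t=17: (idle)
t=18: (idle)

completion order = E, F, G, B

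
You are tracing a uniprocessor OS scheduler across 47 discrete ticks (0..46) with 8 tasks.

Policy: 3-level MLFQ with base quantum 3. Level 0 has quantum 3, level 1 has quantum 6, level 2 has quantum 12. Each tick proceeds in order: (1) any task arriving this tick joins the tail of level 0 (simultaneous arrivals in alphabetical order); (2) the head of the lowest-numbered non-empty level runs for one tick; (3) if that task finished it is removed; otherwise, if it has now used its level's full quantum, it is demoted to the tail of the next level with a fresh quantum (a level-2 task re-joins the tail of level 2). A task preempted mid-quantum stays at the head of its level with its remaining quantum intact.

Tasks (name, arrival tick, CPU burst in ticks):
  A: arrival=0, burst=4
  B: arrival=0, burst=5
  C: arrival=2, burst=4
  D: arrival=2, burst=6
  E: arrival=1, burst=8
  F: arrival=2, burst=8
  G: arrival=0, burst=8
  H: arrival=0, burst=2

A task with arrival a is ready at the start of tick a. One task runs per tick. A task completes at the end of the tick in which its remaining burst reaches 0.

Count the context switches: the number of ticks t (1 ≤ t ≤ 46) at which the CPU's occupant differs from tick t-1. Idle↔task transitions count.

context switches = 15

t=0: L0/L1/L2 = ABGH/-/- → run A
t=1: L0/L1/L2 = ABGHE/-/- → run A
t=2: L0/L1/L2 = ABGHECDF/-/- → run A
t=3: L0/L1/L2 = BGHECDF/A/- → run B
t=4: L0/L1/L2 = BGHECDF/A/- → run B
t=5: L0/L1/L2 = BGHECDF/A/- → run B
t=6: L0/L1/L2 = GHECDF/AB/- → run G
t=7: L0/L1/L2 = GHECDF/AB/- → run G
t=8: L0/L1/L2 = GHECDF/AB/- → run G
t=9: L0/L1/L2 = HECDF/ABG/- → run H
t=10: L0/L1/L2 = HECDF/ABG/- → run H
t=11: L0/L1/L2 = ECDF/ABG/- → run E
t=12: L0/L1/L2 = ECDF/ABG/- → run E
t=13: L0/L1/L2 = ECDF/ABG/- → run E
t=14: L0/L1/L2 = CDF/ABGE/- → run C
t=15: L0/L1/L2 = CDF/ABGE/- → run C
t=16: L0/L1/L2 = CDF/ABGE/- → run C
t=17: L0/L1/L2 = DF/ABGEC/- → run D
t=18: L0/L1/L2 = DF/ABGEC/- → run D
t=19: L0/L1/L2 = DF/ABGEC/- → run D
t=20: L0/L1/L2 = F/ABGECD/- → run F
t=21: L0/L1/L2 = F/ABGECD/- → run F
t=22: L0/L1/L2 = F/ABGECD/- → run F
t=23: L0/L1/L2 = -/ABGECDF/- → run A
t=24: L0/L1/L2 = -/BGECDF/- → run B
t=25: L0/L1/L2 = -/BGECDF/- → run B
t=26: L0/L1/L2 = -/GECDF/- → run G
t=27: L0/L1/L2 = -/GECDF/- → run G
t=28: L0/L1/L2 = -/GECDF/- → run G
t=29: L0/L1/L2 = -/GECDF/- → run G
t=30: L0/L1/L2 = -/GECDF/- → run G
t=31: L0/L1/L2 = -/ECDF/- → run E
t=32: L0/L1/L2 = -/ECDF/- → run E
t=33: L0/L1/L2 = -/ECDF/- → run E
t=34: L0/L1/L2 = -/ECDF/- → run E
t=35: L0/L1/L2 = -/ECDF/- → run E
t=36: L0/L1/L2 = -/CDF/- → run C
t=37: L0/L1/L2 = -/DF/- → run D
t=38: L0/L1/L2 = -/DF/- → run D
t=39: L0/L1/L2 = -/DF/- → run D
t=40: L0/L1/L2 = -/F/- → run F
t=41: L0/L1/L2 = -/F/- → run F
t=42: L0/L1/L2 = -/F/- → run F
t=43: L0/L1/L2 = -/F/- → run F
t=44: L0/L1/L2 = -/F/- → run F
t=45: (idle)
t=46: (idle)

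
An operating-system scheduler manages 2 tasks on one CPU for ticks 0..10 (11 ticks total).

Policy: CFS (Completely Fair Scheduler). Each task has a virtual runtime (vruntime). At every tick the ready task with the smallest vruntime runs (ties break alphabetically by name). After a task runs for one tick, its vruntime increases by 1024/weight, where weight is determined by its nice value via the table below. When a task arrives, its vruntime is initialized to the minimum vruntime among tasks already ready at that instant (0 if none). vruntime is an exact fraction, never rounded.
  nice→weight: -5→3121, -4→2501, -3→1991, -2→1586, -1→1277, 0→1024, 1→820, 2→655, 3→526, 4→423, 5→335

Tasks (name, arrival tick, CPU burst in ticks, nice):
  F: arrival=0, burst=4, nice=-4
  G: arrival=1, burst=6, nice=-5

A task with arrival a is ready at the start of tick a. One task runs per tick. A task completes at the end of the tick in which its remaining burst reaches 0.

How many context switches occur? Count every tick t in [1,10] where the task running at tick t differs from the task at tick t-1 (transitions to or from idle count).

t=0: vr[F=0] → run F
t=1: vr[F=1024/2501 G=1024/2501] → run F
t=2: vr[F=2048/2501 G=1024/2501] → run G
t=3: vr[F=2048/2501 G=5756928/7805621] → run G
t=4: vr[F=2048/2501 G=8317952/7805621] → run F
t=5: vr[F=3072/2501 G=8317952/7805621] → run G
t=6: vr[F=3072/2501 G=10878976/7805621] → run F
t=7: vr[G=10878976/7805621] → run G
t=8: vr[G=13440000/7805621] → run G
t=9: vr[G=16001024/7805621] → run G
t=10: (idle)

context switches = 6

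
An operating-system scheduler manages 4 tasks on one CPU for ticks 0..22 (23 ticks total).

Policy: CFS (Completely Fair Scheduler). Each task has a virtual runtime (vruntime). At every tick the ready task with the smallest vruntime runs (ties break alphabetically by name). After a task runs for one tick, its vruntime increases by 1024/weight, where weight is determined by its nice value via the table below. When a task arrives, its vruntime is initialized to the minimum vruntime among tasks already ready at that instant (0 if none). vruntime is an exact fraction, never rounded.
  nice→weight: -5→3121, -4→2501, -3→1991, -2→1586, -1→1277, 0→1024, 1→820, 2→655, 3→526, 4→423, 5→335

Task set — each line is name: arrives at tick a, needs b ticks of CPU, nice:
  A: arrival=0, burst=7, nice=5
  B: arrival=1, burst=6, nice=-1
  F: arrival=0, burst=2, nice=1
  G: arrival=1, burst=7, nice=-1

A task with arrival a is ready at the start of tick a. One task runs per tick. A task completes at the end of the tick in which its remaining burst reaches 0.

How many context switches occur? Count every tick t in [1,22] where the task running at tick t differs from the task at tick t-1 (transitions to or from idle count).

context switches = 17

t=0: vr[A=0 F=0] → run A
t=1: vr[A=1024/335 B=0 F=0 G=0] → run B
t=2: vr[A=1024/335 B=1024/1277 F=0 G=0] → run F
t=3: vr[A=1024/335 B=1024/1277 F=256/205 G=0] → run G
t=4: vr[A=1024/335 B=1024/1277 F=256/205 G=1024/1277] → run B
t=5: vr[A=1024/335 B=2048/1277 F=256/205 G=1024/1277] → run G
t=6: vr[A=1024/335 B=2048/1277 F=256/205 G=2048/1277] → run F
t=7: vr[A=1024/335 B=2048/1277 G=2048/1277] → run B
t=8: vr[A=1024/335 B=3072/1277 G=2048/1277] → run G
t=9: vr[A=1024/335 B=3072/1277 G=3072/1277] → run B
t=10: vr[A=1024/335 B=4096/1277 G=3072/1277] → run G
t=11: vr[A=1024/335 B=4096/1277 G=4096/1277] → run A
t=12: vr[A=2048/335 B=4096/1277 G=4096/1277] → run B
t=13: vr[A=2048/335 B=5120/1277 G=4096/1277] → run G
t=14: vr[A=2048/335 B=5120/1277 G=5120/1277] → run B
t=15: vr[A=2048/335 G=5120/1277] → run G
t=16: vr[A=2048/335 G=6144/1277] → run G
t=17: vr[A=2048/335] → run A
t=18: vr[A=3072/335] → run A
t=19: vr[A=4096/335] → run A
t=20: vr[A=1024/67] → run A
t=21: vr[A=6144/335] → run A
t=22: (idle)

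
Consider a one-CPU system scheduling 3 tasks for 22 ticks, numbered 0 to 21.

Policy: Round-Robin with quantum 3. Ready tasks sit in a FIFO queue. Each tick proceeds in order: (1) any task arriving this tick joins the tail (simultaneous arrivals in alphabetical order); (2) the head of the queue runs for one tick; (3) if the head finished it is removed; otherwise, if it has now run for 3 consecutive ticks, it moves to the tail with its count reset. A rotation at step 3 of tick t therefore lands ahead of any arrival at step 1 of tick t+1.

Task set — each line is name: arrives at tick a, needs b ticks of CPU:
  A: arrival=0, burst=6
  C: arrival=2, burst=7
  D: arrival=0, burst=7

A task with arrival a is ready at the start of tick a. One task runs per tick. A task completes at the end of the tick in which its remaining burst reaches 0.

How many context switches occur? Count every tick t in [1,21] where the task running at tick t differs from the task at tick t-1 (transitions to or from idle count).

context switches = 8

t=0: queue=[A,D] q_used=0 → run A
t=1: queue=[A,D] q_used=1 → run A
t=2: queue=[A,D,C] q_used=2 → run A
t=3: queue=[D,C,A] q_used=0 → run D
t=4: queue=[D,C,A] q_used=1 → run D
t=5: queue=[D,C,A] q_used=2 → run D
t=6: queue=[C,A,D] q_used=0 → run C
t=7: queue=[C,A,D] q_used=1 → run C
t=8: queue=[C,A,D] q_used=2 → run C
t=9: queue=[A,D,C] q_used=0 → run A
t=10: queue=[A,D,C] q_used=1 → run A
t=11: queue=[A,D,C] q_used=2 → run A
t=12: queue=[D,C] q_used=0 → run D
t=13: queue=[D,C] q_used=1 → run D
t=14: queue=[D,C] q_used=2 → run D
t=15: queue=[C,D] q_used=0 → run C
t=16: queue=[C,D] q_used=1 → run C
t=17: queue=[C,D] q_used=2 → run C
t=18: queue=[D,C] q_used=0 → run D
t=19: queue=[C] q_used=0 → run C
t=20: (idle)
t=21: (idle)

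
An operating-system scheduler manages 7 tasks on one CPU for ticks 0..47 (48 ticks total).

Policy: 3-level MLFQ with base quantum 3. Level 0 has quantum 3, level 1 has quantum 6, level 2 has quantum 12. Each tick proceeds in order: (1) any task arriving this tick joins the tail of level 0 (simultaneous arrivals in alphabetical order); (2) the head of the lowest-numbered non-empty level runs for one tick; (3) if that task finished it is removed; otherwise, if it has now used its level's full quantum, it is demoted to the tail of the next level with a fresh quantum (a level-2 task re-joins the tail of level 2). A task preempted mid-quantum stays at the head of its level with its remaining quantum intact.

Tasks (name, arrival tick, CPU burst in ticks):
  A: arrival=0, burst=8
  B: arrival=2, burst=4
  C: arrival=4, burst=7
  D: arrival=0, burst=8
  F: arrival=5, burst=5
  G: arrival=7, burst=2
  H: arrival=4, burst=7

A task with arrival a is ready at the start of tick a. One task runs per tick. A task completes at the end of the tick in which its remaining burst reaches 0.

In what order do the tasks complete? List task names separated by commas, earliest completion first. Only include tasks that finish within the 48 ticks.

completion order = G, A, D, B, C, H, F

t=0: L0/L1/L2 = AD/-/- → run A
t=1: L0/L1/L2 = AD/-/- → run A
t=2: L0/L1/L2 = ADB/-/- → run A
t=3: L0/L1/L2 = DB/A/- → run D
t=4: L0/L1/L2 = DBCH/A/- → run D
t=5: L0/L1/L2 = DBCHF/A/- → run D
t=6: L0/L1/L2 = BCHF/AD/- → run B
t=7: L0/L1/L2 = BCHFG/AD/- → run B
t=8: L0/L1/L2 = BCHFG/AD/- → run B
t=9: L0/L1/L2 = CHFG/ADB/- → run C
t=10: L0/L1/L2 = CHFG/ADB/- → run C
t=11: L0/L1/L2 = CHFG/ADB/- → run C
t=12: L0/L1/L2 = HFG/ADBC/- → run H
t=13: L0/L1/L2 = HFG/ADBC/- → run H
t=14: L0/L1/L2 = HFG/ADBC/- → run H
t=15: L0/L1/L2 = FG/ADBCH/- → run F
t=16: L0/L1/L2 = FG/ADBCH/- → run F
t=17: L0/L1/L2 = FG/ADBCH/- → run F
t=18: L0/L1/L2 = G/ADBCHF/- → run G
t=19: L0/L1/L2 = G/ADBCHF/- → run G
t=20: L0/L1/L2 = -/ADBCHF/- → run A
t=21: L0/L1/L2 = -/ADBCHF/- → run A
t=22: L0/L1/L2 = -/ADBCHF/- → run A
t=23: L0/L1/L2 = -/ADBCHF/- → run A
t=24: L0/L1/L2 = -/ADBCHF/- → run A
t=25: L0/L1/L2 = -/DBCHF/- → run D
t=26: L0/L1/L2 = -/DBCHF/- → run D
t=27: L0/L1/L2 = -/DBCHF/- → run D
t=28: L0/L1/L2 = -/DBCHF/- → run D
t=29: L0/L1/L2 = -/DBCHF/- → run D
t=30: L0/L1/L2 = -/BCHF/- → run B
t=31: L0/L1/L2 = -/CHF/- → run C
t=32: L0/L1/L2 = -/CHF/- → run C
t=33: L0/L1/L2 = -/CHF/- → run C
t=34: L0/L1/L2 = -/CHF/- → run C
t=35: L0/L1/L2 = -/HF/- → run H
t=36: L0/L1/L2 = -/HF/- → run H
t=37: L0/L1/L2 = -/HF/- → run H
t=38: L0/L1/L2 = -/HF/- → run H
t=39: L0/L1/L2 = -/F/- → run F
t=40: L0/L1/L2 = -/F/- → run F
t=41: (idle)
t=42: (idle)
t=43: (idle)
t=44: (idle)
t=45: (idle)
t=46: (idle)
t=47: (idle)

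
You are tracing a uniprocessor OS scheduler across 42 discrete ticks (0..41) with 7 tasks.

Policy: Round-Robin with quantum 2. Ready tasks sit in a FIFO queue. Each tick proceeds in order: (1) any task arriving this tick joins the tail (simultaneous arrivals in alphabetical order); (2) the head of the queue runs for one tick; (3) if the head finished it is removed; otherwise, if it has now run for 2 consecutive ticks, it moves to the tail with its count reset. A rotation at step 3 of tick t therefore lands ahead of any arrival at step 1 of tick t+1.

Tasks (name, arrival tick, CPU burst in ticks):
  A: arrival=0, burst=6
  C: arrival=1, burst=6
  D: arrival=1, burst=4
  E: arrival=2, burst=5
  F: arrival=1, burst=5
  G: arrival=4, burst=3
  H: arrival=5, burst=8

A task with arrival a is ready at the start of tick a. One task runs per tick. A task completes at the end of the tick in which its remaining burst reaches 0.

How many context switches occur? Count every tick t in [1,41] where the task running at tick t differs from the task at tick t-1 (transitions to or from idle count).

t=0: queue=[A] q_used=0 → run A
t=1: queue=[A,C,D,F] q_used=1 → run A
t=2: queue=[C,D,F,A,E] q_used=0 → run C
t=3: queue=[C,D,F,A,E] q_used=1 → run C
t=4: queue=[D,F,A,E,C,G] q_used=0 → run D
t=5: queue=[D,F,A,E,C,G,H] q_used=1 → run D
t=6: queue=[F,A,E,C,G,H,D] q_used=0 → run F
t=7: queue=[F,A,E,C,G,H,D] q_used=1 → run F
t=8: queue=[A,E,C,G,H,D,F] q_used=0 → run A
t=9: queue=[A,E,C,G,H,D,F] q_used=1 → run A
t=10: queue=[E,C,G,H,D,F,A] q_used=0 → run E
t=11: queue=[E,C,G,H,D,F,A] q_used=1 → run E
t=12: queue=[C,G,H,D,F,A,E] q_used=0 → run C
t=13: queue=[C,G,H,D,F,A,E] q_used=1 → run C
t=14: queue=[G,H,D,F,A,E,C] q_used=0 → run G
t=15: queue=[G,H,D,F,A,E,C] q_used=1 → run G
t=16: queue=[H,D,F,A,E,C,G] q_used=0 → run H
t=17: queue=[H,D,F,A,E,C,G] q_used=1 → run H
t=18: queue=[D,F,A,E,C,G,H] q_used=0 → run D
t=19: queue=[D,F,A,E,C,G,H] q_used=1 → run D
t=20: queue=[F,A,E,C,G,H] q_used=0 → run F
t=21: queue=[F,A,E,C,G,H] q_used=1 → run F
t=22: queue=[A,E,C,G,H,F] q_used=0 → run A
t=23: queue=[A,E,C,G,H,F] q_used=1 → run A
t=24: queue=[E,C,G,H,F] q_used=0 → run E
t=25: queue=[E,C,G,H,F] q_used=1 → run E
t=26: queue=[C,G,H,F,E] q_used=0 → run C
t=27: queue=[C,G,H,F,E] q_used=1 → run C
t=28: queue=[G,H,F,E] q_used=0 → run G
t=29: queue=[H,F,E] q_used=0 → run H
t=30: queue=[H,F,E] q_used=1 → run H
t=31: queue=[F,E,H] q_used=0 → run F
t=32: queue=[E,H] q_used=0 → run E
t=33: queue=[H] q_used=0 → run H
t=34: queue=[H] q_used=1 → run H
t=35: queue=[H] q_used=0 → run H
t=36: queue=[H] q_used=1 → run H
t=37: (idle)
t=38: (idle)
t=39: (idle)
t=40: (idle)
t=41: (idle)

context switches = 19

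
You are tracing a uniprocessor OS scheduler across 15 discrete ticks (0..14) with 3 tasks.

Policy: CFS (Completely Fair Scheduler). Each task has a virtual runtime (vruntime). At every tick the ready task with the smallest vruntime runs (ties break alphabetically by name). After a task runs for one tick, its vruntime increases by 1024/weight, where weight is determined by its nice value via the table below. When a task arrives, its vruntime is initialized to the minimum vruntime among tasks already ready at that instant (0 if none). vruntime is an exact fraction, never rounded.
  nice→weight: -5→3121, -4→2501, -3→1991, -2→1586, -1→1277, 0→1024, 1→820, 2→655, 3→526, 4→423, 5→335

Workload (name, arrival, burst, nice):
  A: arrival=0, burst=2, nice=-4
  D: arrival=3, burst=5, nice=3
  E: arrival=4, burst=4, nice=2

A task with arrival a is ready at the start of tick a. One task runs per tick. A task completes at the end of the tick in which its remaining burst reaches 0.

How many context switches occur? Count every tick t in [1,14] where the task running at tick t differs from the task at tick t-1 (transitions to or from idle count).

context switches = 9

t=0: vr[A=0] → run A
t=1: vr[A=1024/2501] → run A
t=2: (idle)
t=3: vr[D=0] → run D
t=4: vr[D=512/263 E=512/263] → run D
t=5: vr[D=1024/263 E=512/263] → run E
t=6: vr[D=1024/263 E=604672/172265] → run E
t=7: vr[D=1024/263 E=873984/172265] → run D
t=8: vr[D=1536/263 E=873984/172265] → run E
t=9: vr[D=1536/263 E=1143296/172265] → run D
t=10: vr[D=2048/263 E=1143296/172265] → run E
t=11: vr[D=2048/263] → run D
t=12: (idle)
t=13: (idle)
t=14: (idle)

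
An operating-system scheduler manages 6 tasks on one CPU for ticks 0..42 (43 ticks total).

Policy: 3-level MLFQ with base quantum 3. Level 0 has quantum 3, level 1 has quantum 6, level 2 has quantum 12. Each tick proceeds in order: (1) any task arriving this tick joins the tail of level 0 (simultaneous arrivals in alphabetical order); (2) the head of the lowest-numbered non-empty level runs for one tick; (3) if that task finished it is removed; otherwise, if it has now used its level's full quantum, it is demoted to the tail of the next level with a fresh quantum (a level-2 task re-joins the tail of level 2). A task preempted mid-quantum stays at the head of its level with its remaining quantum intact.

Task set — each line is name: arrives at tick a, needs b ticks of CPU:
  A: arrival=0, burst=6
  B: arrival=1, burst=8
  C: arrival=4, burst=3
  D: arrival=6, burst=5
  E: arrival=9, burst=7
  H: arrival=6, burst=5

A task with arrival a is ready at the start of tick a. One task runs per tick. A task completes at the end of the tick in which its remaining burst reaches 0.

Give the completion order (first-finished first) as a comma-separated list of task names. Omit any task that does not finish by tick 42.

t=0: L0/L1/L2 = A/-/- → run A
t=1: L0/L1/L2 = AB/-/- → run A
t=2: L0/L1/L2 = AB/-/- → run A
t=3: L0/L1/L2 = B/A/- → run B
t=4: L0/L1/L2 = BC/A/- → run B
t=5: L0/L1/L2 = BC/A/- → run B
t=6: L0/L1/L2 = CDH/AB/- → run C
t=7: L0/L1/L2 = CDH/AB/- → run C
t=8: L0/L1/L2 = CDH/AB/- → run C
t=9: L0/L1/L2 = DHE/AB/- → run D
t=10: L0/L1/L2 = DHE/AB/- → run D
t=11: L0/L1/L2 = DHE/AB/- → run D
t=12: L0/L1/L2 = HE/ABD/- → run H
t=13: L0/L1/L2 = HE/ABD/- → run H
t=14: L0/L1/L2 = HE/ABD/- → run H
t=15: L0/L1/L2 = E/ABDH/- → run E
t=16: L0/L1/L2 = E/ABDH/- → run E
t=17: L0/L1/L2 = E/ABDH/- → run E
t=18: L0/L1/L2 = -/ABDHE/- → run A
t=19: L0/L1/L2 = -/ABDHE/- → run A
t=20: L0/L1/L2 = -/ABDHE/- → run A
t=21: L0/L1/L2 = -/BDHE/- → run B
t=22: L0/L1/L2 = -/BDHE/- → run B
t=23: L0/L1/L2 = -/BDHE/- → run B
t=24: L0/L1/L2 = -/BDHE/- → run B
t=25: L0/L1/L2 = -/BDHE/- → run B
t=26: L0/L1/L2 = -/DHE/- → run D
t=27: L0/L1/L2 = -/DHE/- → run D
t=28: L0/L1/L2 = -/HE/- → run H
t=29: L0/L1/L2 = -/HE/- → run H
t=30: L0/L1/L2 = -/E/- → run E
t=31: L0/L1/L2 = -/E/- → run E
t=32: L0/L1/L2 = -/E/- → run E
t=33: L0/L1/L2 = -/E/- → run E
t=34: (idle)
t=35: (idle)
t=36: (idle)
t=37: (idle)
t=38: (idle)
t=39: (idle)
t=40: (idle)
t=41: (idle)
t=42: (idle)

completion order = C, A, B, D, H, E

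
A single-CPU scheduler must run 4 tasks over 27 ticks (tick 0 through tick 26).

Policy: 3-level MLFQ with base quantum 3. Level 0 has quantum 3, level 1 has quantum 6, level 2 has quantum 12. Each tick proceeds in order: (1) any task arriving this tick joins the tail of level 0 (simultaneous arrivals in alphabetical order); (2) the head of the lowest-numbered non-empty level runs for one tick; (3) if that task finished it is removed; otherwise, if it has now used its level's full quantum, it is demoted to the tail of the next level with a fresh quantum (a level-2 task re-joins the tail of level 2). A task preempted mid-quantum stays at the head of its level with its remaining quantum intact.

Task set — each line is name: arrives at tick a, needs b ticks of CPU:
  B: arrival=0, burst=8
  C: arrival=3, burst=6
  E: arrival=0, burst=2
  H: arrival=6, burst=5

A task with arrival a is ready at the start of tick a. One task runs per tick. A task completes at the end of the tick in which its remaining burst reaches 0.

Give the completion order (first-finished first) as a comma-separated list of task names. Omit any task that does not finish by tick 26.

t=0: L0/L1/L2 = BE/-/- → run B
t=1: L0/L1/L2 = BE/-/- → run B
t=2: L0/L1/L2 = BE/-/- → run B
t=3: L0/L1/L2 = EC/B/- → run E
t=4: L0/L1/L2 = EC/B/- → run E
t=5: L0/L1/L2 = C/B/- → run C
t=6: L0/L1/L2 = CH/B/- → run C
t=7: L0/L1/L2 = CH/B/- → run C
t=8: L0/L1/L2 = H/BC/- → run H
t=9: L0/L1/L2 = H/BC/- → run H
t=10: L0/L1/L2 = H/BC/- → run H
t=11: L0/L1/L2 = -/BCH/- → run B
t=12: L0/L1/L2 = -/BCH/- → run B
t=13: L0/L1/L2 = -/BCH/- → run B
t=14: L0/L1/L2 = -/BCH/- → run B
t=15: L0/L1/L2 = -/BCH/- → run B
t=16: L0/L1/L2 = -/CH/- → run C
t=17: L0/L1/L2 = -/CH/- → run C
t=18: L0/L1/L2 = -/CH/- → run C
t=19: L0/L1/L2 = -/H/- → run H
t=20: L0/L1/L2 = -/H/- → run H
t=21: (idle)
t=22: (idle)
t=23: (idle)
t=24: (idle)
t=25: (idle)
t=26: (idle)

completion order = E, B, C, H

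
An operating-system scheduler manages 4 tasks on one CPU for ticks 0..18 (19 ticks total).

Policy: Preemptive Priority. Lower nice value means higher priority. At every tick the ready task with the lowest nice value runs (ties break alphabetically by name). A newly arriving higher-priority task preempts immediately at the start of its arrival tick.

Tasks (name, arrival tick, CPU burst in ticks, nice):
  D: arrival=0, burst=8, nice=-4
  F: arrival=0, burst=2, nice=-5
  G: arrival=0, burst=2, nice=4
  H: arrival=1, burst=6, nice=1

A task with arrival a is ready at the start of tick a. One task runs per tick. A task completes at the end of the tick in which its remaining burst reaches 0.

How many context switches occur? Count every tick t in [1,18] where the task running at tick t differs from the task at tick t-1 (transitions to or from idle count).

t=0: ready={D,F,G} → run F
t=1: ready={D,F,G,H} → run F
t=2: ready={D,G,H} → run D
t=3: ready={D,G,H} → run D
t=4: ready={D,G,H} → run D
t=5: ready={D,G,H} → run D
t=6: ready={D,G,H} → run D
t=7: ready={D,G,H} → run D
t=8: ready={D,G,H} → run D
t=9: ready={D,G,H} → run D
t=10: ready={G,H} → run H
t=11: ready={G,H} → run H
t=12: ready={G,H} → run H
t=13: ready={G,H} → run H
t=14: ready={G,H} → run H
t=15: ready={G,H} → run H
t=16: ready={G} → run G
t=17: ready={G} → run G
t=18: (idle)

context switches = 4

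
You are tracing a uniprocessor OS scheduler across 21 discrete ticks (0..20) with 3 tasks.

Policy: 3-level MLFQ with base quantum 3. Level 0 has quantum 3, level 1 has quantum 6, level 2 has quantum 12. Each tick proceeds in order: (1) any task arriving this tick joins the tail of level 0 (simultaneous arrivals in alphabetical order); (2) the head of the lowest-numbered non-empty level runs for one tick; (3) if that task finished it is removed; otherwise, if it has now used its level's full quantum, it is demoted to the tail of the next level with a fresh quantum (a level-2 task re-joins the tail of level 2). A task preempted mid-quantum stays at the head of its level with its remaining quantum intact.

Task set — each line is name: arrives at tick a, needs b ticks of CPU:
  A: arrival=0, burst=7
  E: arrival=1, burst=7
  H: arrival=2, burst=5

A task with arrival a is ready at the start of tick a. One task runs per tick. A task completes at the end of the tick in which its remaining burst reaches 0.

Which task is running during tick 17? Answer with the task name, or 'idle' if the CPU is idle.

t=0: L0/L1/L2 = A/-/- → run A
t=1: L0/L1/L2 = AE/-/- → run A
t=2: L0/L1/L2 = AEH/-/- → run A
t=3: L0/L1/L2 = EH/A/- → run E
t=4: L0/L1/L2 = EH/A/- → run E
t=5: L0/L1/L2 = EH/A/- → run E
t=6: L0/L1/L2 = H/AE/- → run H
t=7: L0/L1/L2 = H/AE/- → run H
t=8: L0/L1/L2 = H/AE/- → run H
t=9: L0/L1/L2 = -/AEH/- → run A
t=10: L0/L1/L2 = -/AEH/- → run A
t=11: L0/L1/L2 = -/AEH/- → run A
t=12: L0/L1/L2 = -/AEH/- → run A
t=13: L0/L1/L2 = -/EH/- → run E
t=14: L0/L1/L2 = -/EH/- → run E
t=15: L0/L1/L2 = -/EH/- → run E
t=16: L0/L1/L2 = -/EH/- → run E
t=17: L0/L1/L2 = -/H/- → run H
t=18: L0/L1/L2 = -/H/- → run H
t=19: (idle)
t=20: (idle)

running at tick 17 = H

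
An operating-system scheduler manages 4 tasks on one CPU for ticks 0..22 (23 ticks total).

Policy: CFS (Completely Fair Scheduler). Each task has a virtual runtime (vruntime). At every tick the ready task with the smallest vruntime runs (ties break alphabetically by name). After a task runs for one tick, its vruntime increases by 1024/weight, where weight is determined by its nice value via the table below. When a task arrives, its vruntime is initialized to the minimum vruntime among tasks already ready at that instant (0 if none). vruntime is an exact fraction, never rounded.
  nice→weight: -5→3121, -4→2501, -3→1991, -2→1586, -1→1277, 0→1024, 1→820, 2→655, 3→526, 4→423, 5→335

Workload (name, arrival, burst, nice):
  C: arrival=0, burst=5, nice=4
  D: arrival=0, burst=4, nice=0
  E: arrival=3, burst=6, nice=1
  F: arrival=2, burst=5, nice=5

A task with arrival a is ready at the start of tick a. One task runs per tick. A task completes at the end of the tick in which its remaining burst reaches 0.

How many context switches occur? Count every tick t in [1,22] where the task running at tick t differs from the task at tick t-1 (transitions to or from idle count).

context switches = 17

t=0: vr[C=0 D=0] → run C
t=1: vr[C=1024/423 D=0] → run D
t=2: vr[C=1024/423 D=1 F=1] → run D
t=3: vr[C=1024/423 D=2 E=1 F=1] → run E
t=4: vr[C=1024/423 D=2 E=461/205 F=1] → run F
t=5: vr[C=1024/423 D=2 E=461/205 F=1359/335] → run D
t=6: vr[C=1024/423 D=3 E=461/205 F=1359/335] → run E
t=7: vr[C=1024/423 D=3 E=717/205 F=1359/335] → run C
t=8: vr[C=2048/423 D=3 E=717/205 F=1359/335] → run D
t=9: vr[C=2048/423 E=717/205 F=1359/335] → run E
t=10: vr[C=2048/423 E=973/205 F=1359/335] → run F
t=11: vr[C=2048/423 E=973/205 F=2383/335] → run E
t=12: vr[C=2048/423 E=1229/205 F=2383/335] → run C
t=13: vr[C=1024/141 E=1229/205 F=2383/335] → run E
t=14: vr[C=1024/141 E=297/41 F=2383/335] → run F
t=15: vr[C=1024/141 E=297/41 F=3407/335] → run E
t=16: vr[C=1024/141 F=3407/335] → run C
t=17: vr[C=4096/423 F=3407/335] → run C
t=18: vr[F=3407/335] → run F
t=19: vr[F=4431/335] → run F
t=20: (idle)
t=21: (idle)
t=22: (idle)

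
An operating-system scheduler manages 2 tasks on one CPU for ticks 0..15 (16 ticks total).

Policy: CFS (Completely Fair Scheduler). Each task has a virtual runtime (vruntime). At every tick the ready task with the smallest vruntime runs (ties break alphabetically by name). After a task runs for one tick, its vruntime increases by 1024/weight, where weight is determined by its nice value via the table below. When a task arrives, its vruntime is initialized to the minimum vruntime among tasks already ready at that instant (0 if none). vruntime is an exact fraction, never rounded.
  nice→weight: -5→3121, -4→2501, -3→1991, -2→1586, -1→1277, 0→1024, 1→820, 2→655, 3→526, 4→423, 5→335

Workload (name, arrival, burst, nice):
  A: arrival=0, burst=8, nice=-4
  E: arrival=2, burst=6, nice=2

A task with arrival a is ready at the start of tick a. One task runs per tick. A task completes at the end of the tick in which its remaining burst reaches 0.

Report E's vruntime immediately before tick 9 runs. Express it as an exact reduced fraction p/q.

vruntime(E, start of tick 9) = 6463488/1638155

t=0: vr[A=0] → run A
t=1: vr[A=1024/2501] → run A
t=2: vr[A=2048/2501 E=2048/2501] → run A
t=3: vr[A=3072/2501 E=2048/2501] → run E
t=4: vr[A=3072/2501 E=3902464/1638155] → run A
t=5: vr[A=4096/2501 E=3902464/1638155] → run A
t=6: vr[A=5120/2501 E=3902464/1638155] → run A
t=7: vr[A=6144/2501 E=3902464/1638155] → run E
t=8: vr[A=6144/2501 E=6463488/1638155] → run A
t=9: vr[A=7168/2501 E=6463488/1638155] → run A
t=10: vr[E=6463488/1638155] → run E
t=11: vr[E=9024512/1638155] → run E
t=12: vr[E=11585536/1638155] → run E
t=13: vr[E=2829312/327631] → run E
t=14: (idle)
t=15: (idle)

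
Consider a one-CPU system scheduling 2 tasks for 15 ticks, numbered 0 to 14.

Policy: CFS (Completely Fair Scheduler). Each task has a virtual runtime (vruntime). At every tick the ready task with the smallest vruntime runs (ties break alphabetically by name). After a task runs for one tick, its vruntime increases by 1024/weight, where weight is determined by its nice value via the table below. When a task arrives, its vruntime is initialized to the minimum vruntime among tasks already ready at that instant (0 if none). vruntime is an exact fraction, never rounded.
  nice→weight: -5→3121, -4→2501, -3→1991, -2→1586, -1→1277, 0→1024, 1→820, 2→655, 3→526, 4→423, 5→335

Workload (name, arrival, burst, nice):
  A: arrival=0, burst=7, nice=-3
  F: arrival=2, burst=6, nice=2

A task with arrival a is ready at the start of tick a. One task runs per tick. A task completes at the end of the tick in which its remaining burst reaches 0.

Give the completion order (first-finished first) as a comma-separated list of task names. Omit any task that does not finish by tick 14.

completion order = A, F

t=0: vr[A=0] → run A
t=1: vr[A=1024/1991] → run A
t=2: vr[A=2048/1991 F=2048/1991] → run A
t=3: vr[A=3072/1991 F=2048/1991] → run F
t=4: vr[A=3072/1991 F=3380224/1304105] → run A
t=5: vr[A=4096/1991 F=3380224/1304105] → run A
t=6: vr[A=5120/1991 F=3380224/1304105] → run A
t=7: vr[A=6144/1991 F=3380224/1304105] → run F
t=8: vr[A=6144/1991 F=5419008/1304105] → run A
t=9: vr[F=5419008/1304105] → run F
t=10: vr[F=7457792/1304105] → run F
t=11: vr[F=9496576/1304105] → run F
t=12: vr[F=2307072/260821] → run F
t=13: (idle)
t=14: (idle)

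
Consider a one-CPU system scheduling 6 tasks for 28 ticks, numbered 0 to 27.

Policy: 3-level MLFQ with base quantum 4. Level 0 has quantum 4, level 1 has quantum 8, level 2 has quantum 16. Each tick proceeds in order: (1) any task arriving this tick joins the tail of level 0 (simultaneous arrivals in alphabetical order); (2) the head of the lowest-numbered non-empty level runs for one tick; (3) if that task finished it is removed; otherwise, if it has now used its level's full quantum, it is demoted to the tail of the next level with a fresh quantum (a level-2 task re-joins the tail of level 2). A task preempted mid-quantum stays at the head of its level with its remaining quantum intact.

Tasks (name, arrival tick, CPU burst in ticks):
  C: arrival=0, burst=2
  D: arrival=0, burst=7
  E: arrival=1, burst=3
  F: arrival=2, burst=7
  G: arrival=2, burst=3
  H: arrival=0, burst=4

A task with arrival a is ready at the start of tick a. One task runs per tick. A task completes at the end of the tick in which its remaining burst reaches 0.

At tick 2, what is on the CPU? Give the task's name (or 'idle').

t=0: L0/L1/L2 = CDH/-/- → run C
t=1: L0/L1/L2 = CDHE/-/- → run C
t=2: L0/L1/L2 = DHEFG/-/- → run D
t=3: L0/L1/L2 = DHEFG/-/- → run D
t=4: L0/L1/L2 = DHEFG/-/- → run D
t=5: L0/L1/L2 = DHEFG/-/- → run D
t=6: L0/L1/L2 = HEFG/D/- → run H
t=7: L0/L1/L2 = HEFG/D/- → run H
t=8: L0/L1/L2 = HEFG/D/- → run H
t=9: L0/L1/L2 = HEFG/D/- → run H
t=10: L0/L1/L2 = EFG/D/- → run E
t=11: L0/L1/L2 = EFG/D/- → run E
t=12: L0/L1/L2 = EFG/D/- → run E
t=13: L0/L1/L2 = FG/D/- → run F
t=14: L0/L1/L2 = FG/D/- → run F
t=15: L0/L1/L2 = FG/D/- → run F
t=16: L0/L1/L2 = FG/D/- → run F
t=17: L0/L1/L2 = G/DF/- → run G
t=18: L0/L1/L2 = G/DF/- → run G
t=19: L0/L1/L2 = G/DF/- → run G
t=20: L0/L1/L2 = -/DF/- → run D
t=21: L0/L1/L2 = -/DF/- → run D
t=22: L0/L1/L2 = -/DF/- → run D
t=23: L0/L1/L2 = -/F/- → run F
t=24: L0/L1/L2 = -/F/- → run F
t=25: L0/L1/L2 = -/F/- → run F
t=26: (idle)
t=27: (idle)

running at tick 2 = D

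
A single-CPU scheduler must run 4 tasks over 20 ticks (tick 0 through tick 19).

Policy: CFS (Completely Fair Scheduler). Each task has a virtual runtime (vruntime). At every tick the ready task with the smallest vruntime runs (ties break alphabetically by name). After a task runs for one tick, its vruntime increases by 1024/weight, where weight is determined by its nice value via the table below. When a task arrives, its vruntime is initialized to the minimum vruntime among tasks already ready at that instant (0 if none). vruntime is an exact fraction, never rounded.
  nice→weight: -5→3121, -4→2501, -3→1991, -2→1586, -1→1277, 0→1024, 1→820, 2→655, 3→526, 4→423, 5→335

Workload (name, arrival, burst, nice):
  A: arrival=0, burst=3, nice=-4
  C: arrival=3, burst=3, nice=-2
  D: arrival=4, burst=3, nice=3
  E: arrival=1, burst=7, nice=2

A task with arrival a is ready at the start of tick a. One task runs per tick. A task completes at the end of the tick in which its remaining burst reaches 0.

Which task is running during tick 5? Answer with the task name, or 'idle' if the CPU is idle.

running at tick 5 = D

t=0: vr[A=0] → run A
t=1: vr[A=1024/2501 E=1024/2501] → run A
t=2: vr[A=2048/2501 E=1024/2501] → run E
t=3: vr[A=2048/2501 C=2048/2501 E=3231744/1638155] → run A
t=4: vr[C=2048/2501 D=2048/2501 E=3231744/1638155] → run C
t=5: vr[C=47616/32513 D=2048/2501 E=3231744/1638155] → run D
t=6: vr[C=47616/32513 D=1819136/657763 E=3231744/1638155] → run C
t=7: vr[C=68608/32513 D=1819136/657763 E=3231744/1638155] → run E
t=8: vr[C=68608/32513 D=1819136/657763 E=5792768/1638155] → run C
t=9: vr[D=1819136/657763 E=5792768/1638155] → run D
t=10: vr[D=3099648/657763 E=5792768/1638155] → run E
t=11: vr[D=3099648/657763 E=8353792/1638155] → run D
t=12: vr[E=8353792/1638155] → run E
t=13: vr[E=10914816/1638155] → run E
t=14: vr[E=2695168/327631] → run E
t=15: vr[E=16036864/1638155] → run E
t=16: (idle)
t=17: (idle)
t=18: (idle)
t=19: (idle)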